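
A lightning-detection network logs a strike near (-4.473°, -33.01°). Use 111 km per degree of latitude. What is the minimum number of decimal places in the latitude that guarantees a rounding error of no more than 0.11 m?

One degree of latitude covers 111000 m.
N decimal places → at most half a unit in the last place, 0.5 × 10⁻ᴺ° = 111000/2 × 10⁻ᴺ m.
Need 0.5 × 111000 × 10⁻ᴺ ≤ 0.11 → 10⁻ᴺ ≤ 1.982e-06, so N ≥ 5.70.
At 5 places the error can reach 0.555 m, but 6 places keeps it to 0.0555 m.

6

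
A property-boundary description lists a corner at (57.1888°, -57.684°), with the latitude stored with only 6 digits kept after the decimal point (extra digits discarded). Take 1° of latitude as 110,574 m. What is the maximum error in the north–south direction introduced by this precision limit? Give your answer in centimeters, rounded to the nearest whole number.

Truncating at 6 decimal places can drop up to a full unit in the last place, so the latitude may be off by as much as 1e-06°.
North–south distance: 1e-06° × 110574 m/° = 0.110574 m.
That is 0.110574 m = 11.057 cm.

11 centimeters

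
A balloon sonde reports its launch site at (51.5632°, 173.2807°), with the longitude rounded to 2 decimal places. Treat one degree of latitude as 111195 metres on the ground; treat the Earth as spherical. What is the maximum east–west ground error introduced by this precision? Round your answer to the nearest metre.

346 metres

Rounding to 2 decimal places leaves the longitude within ±0.005° of the true value.
At latitude 51.5632° a degree of longitude spans 111195 m × cos 51.5632° = 111195 × 0.6217 ≈ 69124.5 m.
Maximum E–W displacement: 0.005 × 69124.5 = 345.622 m.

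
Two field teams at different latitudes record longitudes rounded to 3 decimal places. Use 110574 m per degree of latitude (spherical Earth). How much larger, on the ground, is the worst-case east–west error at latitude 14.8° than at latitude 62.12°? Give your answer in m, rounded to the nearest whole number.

28 m

Rounding to 3 decimal places leaves the longitude within ±0.0005° of the true value.
At 14.8°: 0.0005° × 110574 × cos 14.8° = 0.0005 × 110574 × 0.9668 ≈ 53.453 m.
At 62.12°: 0.0005° × 110574 × cos 62.12° = 0.0005 × 110574 × 0.4676 ≈ 25.853 m.
So the lower-latitude error exceeds the higher by 53.453 − 25.853 = 27.599 m.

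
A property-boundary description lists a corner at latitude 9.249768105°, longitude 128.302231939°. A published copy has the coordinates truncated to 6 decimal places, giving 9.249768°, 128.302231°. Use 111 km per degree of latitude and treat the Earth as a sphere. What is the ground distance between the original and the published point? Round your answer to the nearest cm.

10 cm

Δlat = 9.249768105 − 9.249768 = +0.000000105°; Δlon = 128.302231939 − 128.302231 = +0.000000939°.
North–south shift: 0.000000105 × 111000 = 0.011655 m.
E–W at 9.24977°: 0.000000939° × 111000 × cos 9.24977° = 0.000000939 × 111000 × 0.9870 ≈ 0.102874 m.
Distance: √(0.011655² + 0.102874²) ≈ 0.103532 m.
That is 0.103532 m = 10.353 cm.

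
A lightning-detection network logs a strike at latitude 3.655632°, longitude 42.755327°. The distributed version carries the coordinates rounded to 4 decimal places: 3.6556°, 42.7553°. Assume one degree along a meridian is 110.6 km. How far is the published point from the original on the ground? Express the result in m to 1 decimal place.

4.6 m

The latitude changed by +0.000032° and the longitude by +0.000027°.
N–S: 0.000032° × 110600 m/° = 3.5392 m.
E–W at 3.6556°: 0.000027° × 110600 × cos 3.6556° = 0.000027 × 110600 × 0.9980 ≈ 2.98012 m.
Hypotenuse of the two orthogonal shifts: √(3.5392² + 2.98012²) = 4.62678 m.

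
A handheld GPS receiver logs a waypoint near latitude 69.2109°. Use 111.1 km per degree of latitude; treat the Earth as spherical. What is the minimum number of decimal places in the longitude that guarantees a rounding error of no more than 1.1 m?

At 69.2109° one degree of longitude covers 111100 × cos 69.2109° ≈ 111100 × 0.3549 ≈ 39432.6 m.
With N decimal places the half-ulp bound is 0.5·10⁻ᴺ°, or 0.5·10⁻ᴺ × 39432.6 m on the ground.
Need 0.5 × 39432.6 × 10⁻ᴺ ≤ 1.1 → 10⁻ᴺ ≤ 5.579e-05, so N ≥ 4.25.
At 4 places the error can reach 1.97 m, but 5 places keeps it to 0.197 m.

5 decimal places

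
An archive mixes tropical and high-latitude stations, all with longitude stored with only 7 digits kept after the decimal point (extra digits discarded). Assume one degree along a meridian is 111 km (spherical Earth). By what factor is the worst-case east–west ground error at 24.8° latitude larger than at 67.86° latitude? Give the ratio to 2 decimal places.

2.41

Truncating at 7 decimal places can drop up to a full unit in the last place, so the longitude may be off by as much as 1e-07°.
Error at 24.8° = 1e-07° × 111000 × cos 24.8° ≈ 0.0111 × 0.9078 = 0.010076 m.
Error at 67.86° = 1e-07° × 111000 × cos 67.86° ≈ 0.0111 × 0.3769 = 0.0041833 m.
The ratio reduces to cos 24.8° / cos 67.86° = 0.9078/0.3769 ≈ 2.4087.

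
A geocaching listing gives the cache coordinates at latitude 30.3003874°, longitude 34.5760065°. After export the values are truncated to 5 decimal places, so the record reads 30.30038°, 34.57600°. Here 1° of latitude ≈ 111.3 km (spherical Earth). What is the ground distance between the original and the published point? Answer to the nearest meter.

1 meters

The latitude changed by +0.0000074° and the longitude by +0.0000065°.
North–south shift: 0.0000074 × 111300 = 0.82362 m.
East–west at this latitude: 0.0000065° × 111300 × cos 30.3004° ≈ 0.0000065 × 96095.6 = 0.624621 m.
Combined displacement = (0.82362² + 0.624621²)^½ ≈ 1.03368 m.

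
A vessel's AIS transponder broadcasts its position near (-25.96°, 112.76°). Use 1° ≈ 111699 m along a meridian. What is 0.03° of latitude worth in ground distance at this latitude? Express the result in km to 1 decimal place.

0.03° × 111699 m/° = 3350.97 m.
That is 3350.97 m = 3.351 km.

3.4 km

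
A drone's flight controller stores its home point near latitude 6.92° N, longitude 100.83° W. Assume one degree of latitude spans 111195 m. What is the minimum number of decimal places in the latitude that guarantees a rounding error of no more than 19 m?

4 decimal places

One degree of latitude covers 111195 m.
N decimal places → at most half a unit in the last place, 0.5 × 10⁻ᴺ° = 111195/2 × 10⁻ᴺ m.
Setting 55597.5 × 10⁻ᴺ ≤ 19 gives 10ᴺ ≥ 2926, i.e. N ≥ 3.47.
N = 3 would give 55.6 m (too coarse); N = 4 gives 5.56 m ≤ 19 m.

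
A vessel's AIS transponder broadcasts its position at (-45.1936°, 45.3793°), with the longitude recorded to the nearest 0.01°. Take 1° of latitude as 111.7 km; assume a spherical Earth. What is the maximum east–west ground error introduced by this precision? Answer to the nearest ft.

Rounding to 2 decimal places leaves the longitude within ±0.005° of the true value.
Parallels shrink by cos φ, so at 45.1936° a degree of longitude is 111700 × 0.7047 ≈ 78716.5 m.
East–west error: 0.005° × 78716.5 m/° ≈ 393.582 m.
In feet: 393.582 m ÷ 0.3048 ≈ 1291.3 ft.

1291 ft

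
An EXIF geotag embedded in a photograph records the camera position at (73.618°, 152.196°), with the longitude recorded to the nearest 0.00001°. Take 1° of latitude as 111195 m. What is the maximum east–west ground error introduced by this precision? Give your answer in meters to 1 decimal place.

Rounding to 5 decimal places leaves the longitude within ±5e-06° of the true value.
One degree of longitude at 73.618° is 111195 × cos 73.618° ≈ 111195 × 0.2820 = 31361.4 m.
Maximum E–W displacement: 5e-06 × 31361.4 = 0.156807 m.

0.2 meters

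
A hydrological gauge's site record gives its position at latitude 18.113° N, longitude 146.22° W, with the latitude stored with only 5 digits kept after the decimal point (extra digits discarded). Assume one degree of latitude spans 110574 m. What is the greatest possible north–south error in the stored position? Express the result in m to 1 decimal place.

Truncating at 5 decimal places can drop up to a full unit in the last place, so the latitude may be off by as much as 1e-05°.
So the N–S error is at most 1e-05 × 110574 = 1.10574 m.

1.1 m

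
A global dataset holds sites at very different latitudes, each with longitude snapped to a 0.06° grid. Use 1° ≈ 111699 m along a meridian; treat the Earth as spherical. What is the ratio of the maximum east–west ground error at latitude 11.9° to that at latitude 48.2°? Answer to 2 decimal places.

1.47

With a 0.06° grid the true value lies within half a step, ±0.06°/2 = ±0.03°, of the stored one.
Error at 11.9° = 0.03° × 111699 × cos 11.9° ≈ 3351 × 0.9785 = 3279 m.
At 48.2°: 0.03° × 111699 × cos 48.2° = 0.03 × 111699 × 0.6665 ≈ 2233.5 m.
Ratio: 3279 / 2233.5 = cos 11.9° / cos 48.2° ≈ 1.4681.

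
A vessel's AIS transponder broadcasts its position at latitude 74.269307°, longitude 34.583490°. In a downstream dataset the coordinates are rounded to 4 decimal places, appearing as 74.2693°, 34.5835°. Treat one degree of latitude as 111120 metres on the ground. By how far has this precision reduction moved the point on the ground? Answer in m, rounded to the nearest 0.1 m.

Δlat = 74.269307 − 74.2693 = +0.000007°; Δlon = 34.583490 − 34.5835 = -0.000010°.
North–south shift: 0.000007 × 111120 = 0.77784 m.
East–west at this latitude: -0.000010° × 111120 × cos 74.2693° ≈ -0.000010 × 30126.4 = -0.301264 m.
Combined displacement = (0.77784² + 0.301264²)^½ ≈ 0.834143 m.

0.8 m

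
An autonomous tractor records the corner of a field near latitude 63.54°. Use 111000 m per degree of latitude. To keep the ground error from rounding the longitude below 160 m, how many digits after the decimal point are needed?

At 63.54° one degree of longitude covers 111000 × cos 63.54° ≈ 111000 × 0.4456 ≈ 49458.6 m.
N decimal places → at most half a unit in the last place, 0.5 × 10⁻ᴺ° = 49458.6/2 × 10⁻ᴺ m.
Setting 24729.3 × 10⁻ᴺ ≤ 160 gives 10ᴺ ≥ 154.6, i.e. N ≥ 2.19.
N = 2 would give 247 m (too coarse); N = 3 gives 24.7 m ≤ 160 m.

3 decimal places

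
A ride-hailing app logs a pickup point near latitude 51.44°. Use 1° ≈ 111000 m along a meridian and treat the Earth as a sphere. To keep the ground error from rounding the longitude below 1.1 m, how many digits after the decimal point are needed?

At 51.44° one degree of longitude covers 111000 × cos 51.44° ≈ 111000 × 0.6233 ≈ 69190.1 m.
Rounding to N decimal places gives at most 0.5 × 10⁻ᴺ degrees of error, i.e. 0.5 × 10⁻ᴺ × 69190.1 m.
Setting 34595 × 10⁻ᴺ ≤ 1.1 gives 10ᴺ ≥ 3.145e+04, i.e. N ≥ 4.50.
So 5 decimal places suffice (0.346 m); 4 would allow up to 3.46 m.

5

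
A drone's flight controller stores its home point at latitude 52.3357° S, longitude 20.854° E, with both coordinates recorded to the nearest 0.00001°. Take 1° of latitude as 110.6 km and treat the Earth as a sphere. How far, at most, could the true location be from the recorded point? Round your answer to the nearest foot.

Rounding to 5 decimal places leaves each coordinate within ±5e-06° of the true value.
North–south component: 5e-06° × 110600 = 0.553 m.
East–west component at 52.3357°: 5e-06° × 110600 × cos 52.3357° ≈ 5e-06 × 67580.4 ≈ 0.337902 m.
Worst case both components are at the extreme and orthogonal: √(0.553² + 0.337902²) ≈ 0.648064 m.
In feet: 0.648064 m ÷ 0.3048 ≈ 2.1262 ft.

2 feet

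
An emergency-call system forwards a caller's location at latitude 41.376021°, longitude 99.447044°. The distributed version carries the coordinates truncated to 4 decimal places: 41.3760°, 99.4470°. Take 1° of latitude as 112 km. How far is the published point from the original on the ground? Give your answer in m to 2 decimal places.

The latitude changed by +0.000021° and the longitude by +0.000044°.
N–S: 0.000021° × 112000 m/° = 2.352 m.
E–W at 41.376°: 0.000044° × 112000 × cos 41.376° = 0.000044 × 112000 × 0.7504 ≈ 3.69791 m.
Distance: √(2.352² + 3.69791²) ≈ 4.38252 m.

4.38 m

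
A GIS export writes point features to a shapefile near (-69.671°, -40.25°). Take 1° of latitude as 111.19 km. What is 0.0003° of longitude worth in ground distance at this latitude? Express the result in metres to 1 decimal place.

11.6 metres

0.0003° of longitude at 69.671° is 0.0003 × 111190 × cos 69.671° ≈ 0.0003 × 38628.6 = 11.5886 m.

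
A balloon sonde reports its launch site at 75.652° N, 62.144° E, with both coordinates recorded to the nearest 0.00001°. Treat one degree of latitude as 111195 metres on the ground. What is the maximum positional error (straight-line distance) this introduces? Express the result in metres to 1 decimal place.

Rounding to 5 decimal places leaves each coordinate within ±5e-06° of the true value.
Latitude error → 5e-06 × 111195 = 0.555975 m along the meridian.
E–W at 75.652°: 5e-06° × 111195 × cos 75.652° = 5e-06 × 111195 × 0.2478 ≈ 0.137777 m.
The two errors are perpendicular, so the maximum displacement is √(0.555975² + 0.137777²) ≈ 0.572792 m.

0.6 metres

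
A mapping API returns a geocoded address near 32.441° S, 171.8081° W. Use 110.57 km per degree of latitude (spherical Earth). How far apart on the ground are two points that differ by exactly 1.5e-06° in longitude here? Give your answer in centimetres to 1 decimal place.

14.0 centimetres

One degree of longitude here spans 110570 × cos 32.441° = 110570 × 0.8439 ≈ 93314.9 m; 1.5e-06° of that is 0.139972 m.
That is 0.139972 m = 13.997 cm.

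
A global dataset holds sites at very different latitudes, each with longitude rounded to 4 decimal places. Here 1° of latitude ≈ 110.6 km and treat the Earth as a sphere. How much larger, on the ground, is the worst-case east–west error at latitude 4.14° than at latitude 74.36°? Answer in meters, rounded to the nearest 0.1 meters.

Rounding to 4 decimal places leaves the longitude within ±5e-05° of the true value.
Error at 4.14° = 5e-05° × 110600 × cos 4.14° ≈ 5.53 × 0.9974 = 5.5156 m.
Error at 74.36° = 5e-05° × 110600 × cos 74.36° ≈ 5.53 × 0.2696 = 1.4908 m.
Difference: 5.5156 − 1.4908 = 4.0247 m.

4.0 meters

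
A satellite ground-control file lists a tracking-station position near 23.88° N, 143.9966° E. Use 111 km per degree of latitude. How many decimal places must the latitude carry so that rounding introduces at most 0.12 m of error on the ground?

6 decimal places

One degree of latitude covers 111000 m.
With N decimal places the half-ulp bound is 0.5·10⁻ᴺ°, or 0.5·10⁻ᴺ × 111000 m on the ground.
Need 0.5 × 111000 × 10⁻ᴺ ≤ 0.12 → 10⁻ᴺ ≤ 2.162e-06, so N ≥ 5.67.
So 6 decimal places suffice (0.0555 m); 5 would allow up to 0.555 m.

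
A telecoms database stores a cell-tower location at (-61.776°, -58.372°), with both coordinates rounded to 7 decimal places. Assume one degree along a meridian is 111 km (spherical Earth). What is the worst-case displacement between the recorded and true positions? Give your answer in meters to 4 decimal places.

Rounding to 7 decimal places leaves each coordinate within ±5e-08° of the true value.
North–south component: 5e-08° × 111000 = 0.00555 m.
Longitude error → 5e-08 × 111000 × cos 61.776° = 5e-08 × 111000 × 0.4729 ≈ 0.00262471 m.
The two errors are perpendicular, so the maximum displacement is √(0.00555² + 0.00262471²) ≈ 0.00613935 m.

0.0061 meters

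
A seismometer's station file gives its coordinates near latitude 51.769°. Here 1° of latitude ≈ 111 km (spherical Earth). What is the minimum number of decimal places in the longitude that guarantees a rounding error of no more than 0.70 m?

5

At 51.769° one degree of longitude covers 111000 × cos 51.769° ≈ 111000 × 0.6188 ≈ 68690.5 m.
With N decimal places the half-ulp bound is 0.5·10⁻ᴺ°, or 0.5·10⁻ᴺ × 68690.5 m on the ground.
Setting 34345.3 × 10⁻ᴺ ≤ 0.70 gives 10ᴺ ≥ 4.906e+04, i.e. N ≥ 4.69.
At 4 places the error can reach 3.43 m, but 5 places keeps it to 0.343 m.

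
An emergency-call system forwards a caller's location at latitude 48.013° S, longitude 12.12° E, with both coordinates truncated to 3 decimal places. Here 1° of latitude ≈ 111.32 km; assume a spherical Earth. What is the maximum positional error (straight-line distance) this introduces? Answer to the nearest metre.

Truncating at 3 decimal places can drop up to a full unit in the last place, so each coordinate may be off by as much as 0.001°.
N–S: 0.001° × 111320 m/° = 111.32 m.
E–W at 48.013°: 0.001° × 111320 × cos 48.013° = 0.001 × 111320 × 0.6690 ≈ 74.4688 m.
The two errors are perpendicular, so the maximum displacement is √(111.32² + 74.4688²) ≈ 133.932 m.

134 metres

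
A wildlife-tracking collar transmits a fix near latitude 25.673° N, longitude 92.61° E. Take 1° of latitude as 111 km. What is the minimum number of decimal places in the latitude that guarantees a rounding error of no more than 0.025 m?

7

One degree of latitude covers 111000 m.
With N decimal places the half-ulp bound is 0.5·10⁻ᴺ°, or 0.5·10⁻ᴺ × 111000 m on the ground.
Need 0.5 × 111000 × 10⁻ᴺ ≤ 0.025 → 10⁻ᴺ ≤ 4.505e-07, so N ≥ 6.35.
At 6 places the error can reach 0.0555 m, but 7 places keeps it to 0.00555 m.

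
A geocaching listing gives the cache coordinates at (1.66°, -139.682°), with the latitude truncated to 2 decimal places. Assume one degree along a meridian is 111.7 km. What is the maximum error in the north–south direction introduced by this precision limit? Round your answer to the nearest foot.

Truncating at 2 decimal places can drop up to a full unit in the last place, so the latitude may be off by as much as 0.01°.
North–south distance: 0.01° × 111700 m/° = 1117 m.
Converting: 1117 m × 3.2808 ft/m ≈ 3664.7 ft.

3665 feet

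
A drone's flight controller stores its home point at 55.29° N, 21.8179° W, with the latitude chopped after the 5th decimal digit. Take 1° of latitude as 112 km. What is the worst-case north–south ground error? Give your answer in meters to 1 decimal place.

1.1 meters

Truncating at 5 decimal places can drop up to a full unit in the last place, so the latitude may be off by as much as 1e-05°.
So the N–S error is at most 1e-05 × 112000 = 1.12 m.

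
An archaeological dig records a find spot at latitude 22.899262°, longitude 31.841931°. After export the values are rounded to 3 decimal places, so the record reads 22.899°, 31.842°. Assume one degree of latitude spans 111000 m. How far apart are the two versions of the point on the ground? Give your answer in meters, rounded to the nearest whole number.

30 meters

The latitude changed by +0.000262° and the longitude by -0.000069°.
North–south shift: 0.000262 × 111000 = 29.082 m.
E–W at 22.899°: -0.000069° × 111000 × cos 22.899° = -0.000069 × 111000 × 0.9212 ≈ -7.05541 m.
Combined displacement = (29.082² + 7.05541²)^½ ≈ 29.9256 m.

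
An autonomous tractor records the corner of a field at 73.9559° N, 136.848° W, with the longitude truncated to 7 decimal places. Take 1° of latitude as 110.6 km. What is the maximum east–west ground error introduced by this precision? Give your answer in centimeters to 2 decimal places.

0.31 centimeters

Truncating at 7 decimal places can drop up to a full unit in the last place, so the longitude may be off by as much as 1e-07°.
Parallels shrink by cos φ, so at 73.9559° a degree of longitude is 110600 × 0.2764 ≈ 30567.3 m.
So at most 1e-07° × 30567.3 ≈ 0.00305673 m east–west.
That is 0.00305673 m = 0.30567 cm.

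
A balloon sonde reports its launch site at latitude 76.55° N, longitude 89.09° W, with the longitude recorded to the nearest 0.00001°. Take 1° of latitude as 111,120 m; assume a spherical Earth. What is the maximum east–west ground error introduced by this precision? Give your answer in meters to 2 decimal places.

Rounding to 5 decimal places leaves the longitude within ±5e-06° of the true value.
At latitude 76.55° a degree of longitude spans 111120 m × cos 76.55° = 111120 × 0.2326 ≈ 25846.1 m.
Maximum E–W displacement: 5e-06 × 25846.1 = 0.129231 m.

0.13 meters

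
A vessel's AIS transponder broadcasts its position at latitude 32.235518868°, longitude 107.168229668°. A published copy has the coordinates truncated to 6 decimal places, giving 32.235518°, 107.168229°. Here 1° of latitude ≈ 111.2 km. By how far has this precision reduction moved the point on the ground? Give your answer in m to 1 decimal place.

Δlat = 32.235518868 − 32.235518 = +0.000000868°; Δlon = 107.168229668 − 107.168229 = +0.000000668°.
N–S: 0.000000868° × 111200 m/° = 0.0965216 m.
East–west at this latitude: 0.000000668° × 111200 × cos 32.2355° ≈ 0.000000668 × 94059.9 = 0.062832 m.
Distance: √(0.0965216² + 0.062832²) ≈ 0.115171 m.

0.1 m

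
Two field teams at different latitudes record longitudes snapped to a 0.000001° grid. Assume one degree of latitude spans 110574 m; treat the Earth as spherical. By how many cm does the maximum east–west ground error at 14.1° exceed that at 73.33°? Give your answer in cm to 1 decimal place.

With a 0.000001° grid the true value lies within half a step, ±0.000001°/2 = ±5e-07°, of the stored one.
Error at 14.1° = 5e-07° × 110574 × cos 14.1° ≈ 0.055287 × 0.9699 = 0.053621 m.
At 73.33°: 5e-07° × 110574 × cos 73.33° = 5e-07 × 110574 × 0.2869 ≈ 0.01586 m.
So the lower-latitude error exceeds the higher by 0.053621 − 0.01586 = 0.037762 m.
That is 0.0377617 m = 3.7762 cm.

3.8 cm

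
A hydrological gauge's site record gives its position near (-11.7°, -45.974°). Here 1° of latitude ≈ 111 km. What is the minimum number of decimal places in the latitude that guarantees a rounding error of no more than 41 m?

4

One degree of latitude covers 111000 m.
N decimal places → at most half a unit in the last place, 0.5 × 10⁻ᴺ° = 111000/2 × 10⁻ᴺ m.
Setting 55500 × 10⁻ᴺ ≤ 41 gives 10ᴺ ≥ 1354, i.e. N ≥ 3.13.
N = 3 would give 55.5 m (too coarse); N = 4 gives 5.55 m ≤ 41 m.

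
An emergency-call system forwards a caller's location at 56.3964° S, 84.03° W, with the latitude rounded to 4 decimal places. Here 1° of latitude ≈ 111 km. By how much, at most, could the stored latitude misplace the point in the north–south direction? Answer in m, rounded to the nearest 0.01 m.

Rounding to 4 decimal places leaves the latitude within ±5e-05° of the true value.
North–south distance: 5e-05° × 111000 m/° = 5.55 m.

5.55 m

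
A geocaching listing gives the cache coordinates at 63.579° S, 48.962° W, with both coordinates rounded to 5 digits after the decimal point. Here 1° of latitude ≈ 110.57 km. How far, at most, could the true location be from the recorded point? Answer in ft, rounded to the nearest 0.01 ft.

1.99 ft

Rounding to 5 decimal places leaves each coordinate within ±5e-06° of the true value.
N–S: 5e-06° × 110570 m/° = 0.55285 m.
East–west component at 63.579°: 5e-06° × 110570 × cos 63.579° ≈ 5e-06 × 49199.6 ≈ 0.245998 m.
Worst case both components are at the extreme and orthogonal: √(0.55285² + 0.245998²) ≈ 0.60511 m.
In feet: 0.60511 m ÷ 0.3048 ≈ 1.9853 ft.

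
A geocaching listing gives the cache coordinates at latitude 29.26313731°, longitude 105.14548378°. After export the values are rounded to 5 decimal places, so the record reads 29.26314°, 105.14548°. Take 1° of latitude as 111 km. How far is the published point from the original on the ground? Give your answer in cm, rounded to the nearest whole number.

47 cm

Δlat = 29.26313731 − 29.26314 = -0.00000269°; Δlon = 105.14548378 − 105.14548 = +0.00000378°.
North–south shift: -0.00000269 × 111000 = -0.29859 m.
E–W at 29.2631°: 0.00000378° × 111000 × cos 29.2631° = 0.00000378 × 111000 × 0.8724 ≈ 0.366035 m.
Hypotenuse of the two orthogonal shifts: √(0.29859² + 0.366035²) = 0.472374 m.
That is 0.472374 m = 47.237 cm.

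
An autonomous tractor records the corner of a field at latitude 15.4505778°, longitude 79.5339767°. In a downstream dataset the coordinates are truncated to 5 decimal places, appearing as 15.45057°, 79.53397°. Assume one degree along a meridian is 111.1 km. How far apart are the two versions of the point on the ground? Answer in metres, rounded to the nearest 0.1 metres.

1.1 metres

Δlat = 15.4505778 − 15.45057 = +0.0000078°; Δlon = 79.5339767 − 79.53397 = +0.0000067°.
N–S: 0.0000078° × 111100 m/° = 0.86658 m.
East–west at this latitude: 0.0000067° × 111100 × cos 15.4506° ≈ 0.0000067 × 107085 = 0.717469 m.
Distance: √(0.86658² + 0.717469²) ≈ 1.12504 m.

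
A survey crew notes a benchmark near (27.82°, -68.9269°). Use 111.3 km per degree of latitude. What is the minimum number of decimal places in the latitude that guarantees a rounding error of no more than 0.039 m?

7

One degree of latitude covers 111300 m.
Rounding to N decimal places gives at most 0.5 × 10⁻ᴺ degrees of error, i.e. 0.5 × 10⁻ᴺ × 111300 m.
Need 0.5 × 111300 × 10⁻ᴺ ≤ 0.039 → 10⁻ᴺ ≤ 7.008e-07, so N ≥ 6.15.
N = 6 would give 0.0556 m (too coarse); N = 7 gives 0.00556 m ≤ 0.039 m.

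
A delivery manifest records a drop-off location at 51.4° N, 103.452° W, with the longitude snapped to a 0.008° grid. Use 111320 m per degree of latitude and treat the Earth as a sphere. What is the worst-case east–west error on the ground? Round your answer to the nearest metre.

278 metres

With a 0.008° grid the true value lies within half a step, ±0.008°/2 = ±0.004°, of the stored one.
Parallels shrink by cos φ, so at 51.4° a degree of longitude is 111320 × 0.6239 ≈ 69450.3 m.
Maximum E–W displacement: 0.004 × 69450.3 = 277.801 m.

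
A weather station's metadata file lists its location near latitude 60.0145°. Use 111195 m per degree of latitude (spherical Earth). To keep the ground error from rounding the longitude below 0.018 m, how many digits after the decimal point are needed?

7

At 60.0145° one degree of longitude covers 111195 × cos 60.0145° ≈ 111195 × 0.4998 ≈ 55573.1 m.
Rounding to N decimal places gives at most 0.5 × 10⁻ᴺ degrees of error, i.e. 0.5 × 10⁻ᴺ × 55573.1 m.
Need 0.5 × 55573.1 × 10⁻ᴺ ≤ 0.018 → 10⁻ᴺ ≤ 6.478e-07, so N ≥ 6.19.
So 7 decimal places suffice (0.00278 m); 6 would allow up to 0.0278 m.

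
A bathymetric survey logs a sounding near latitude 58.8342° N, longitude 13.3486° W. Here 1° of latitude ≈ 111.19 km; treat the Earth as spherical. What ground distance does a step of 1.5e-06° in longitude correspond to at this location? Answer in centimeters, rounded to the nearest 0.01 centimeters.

8.63 centimeters

1.5e-06° of longitude at 58.8342° is 1.5e-06 × 111190 × cos 58.8342° ≈ 1.5e-06 × 57542.6 = 0.086314 m.
That is 0.086314 m = 8.6314 cm.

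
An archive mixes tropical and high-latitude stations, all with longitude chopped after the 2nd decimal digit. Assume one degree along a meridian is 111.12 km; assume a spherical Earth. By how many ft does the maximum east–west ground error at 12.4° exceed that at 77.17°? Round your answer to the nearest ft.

2751 ft

Truncating at 2 decimal places can drop up to a full unit in the last place, so the longitude may be off by as much as 0.01°.
Error at 12.4° = 0.01° × 111120 × cos 12.4° ≈ 1111.2 × 0.9767 = 1085.3 m.
At 77.17°: 0.01° × 111120 × cos 77.17° = 0.01 × 111120 × 0.2221 ≈ 246.75 m.
So the lower-latitude error exceeds the higher by 1085.3 − 246.75 = 838.53 m.
Converting: 838.526 m × 3.2808 ft/m ≈ 2751.1 ft.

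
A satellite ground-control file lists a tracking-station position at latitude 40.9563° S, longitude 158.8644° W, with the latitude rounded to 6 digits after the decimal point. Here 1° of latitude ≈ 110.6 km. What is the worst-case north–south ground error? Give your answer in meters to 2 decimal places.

Rounding to 6 decimal places leaves the latitude within ±5e-07° of the true value.
Along the meridian that is 5e-07° × 110600 m/° = 0.0553 m.

0.06 meters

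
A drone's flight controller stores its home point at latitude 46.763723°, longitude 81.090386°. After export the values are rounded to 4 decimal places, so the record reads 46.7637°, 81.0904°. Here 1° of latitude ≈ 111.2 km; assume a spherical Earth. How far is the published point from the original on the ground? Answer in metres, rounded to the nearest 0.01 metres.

2.77 metres

Δlat = 46.763723 − 46.7637 = +0.000023°; Δlon = 81.090386 − 81.0904 = -0.000014°.
North–south shift: 0.000023 × 111200 = 2.5576 m.
E–W at 46.7637°: -0.000014° × 111200 × cos 46.7637° = -0.000014 × 111200 × 0.6850 ≈ -1.06642 m.
Combined displacement = (2.5576² + 1.06642²)^½ ≈ 2.77102 m.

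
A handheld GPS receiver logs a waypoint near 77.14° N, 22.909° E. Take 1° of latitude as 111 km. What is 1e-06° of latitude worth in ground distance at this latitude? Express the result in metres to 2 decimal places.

0.11 metres

1e-06° × 111000 m/° = 0.111 m.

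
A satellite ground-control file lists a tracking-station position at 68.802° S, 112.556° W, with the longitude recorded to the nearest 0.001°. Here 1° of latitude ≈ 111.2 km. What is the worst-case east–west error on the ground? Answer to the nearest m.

20 m

Rounding to 3 decimal places leaves the longitude within ±0.0005° of the true value.
One degree of longitude at 68.802° is 111200 × cos 68.802° ≈ 111200 × 0.3616 = 40209 m.
So at most 0.0005° × 40209 ≈ 20.1045 m east–west.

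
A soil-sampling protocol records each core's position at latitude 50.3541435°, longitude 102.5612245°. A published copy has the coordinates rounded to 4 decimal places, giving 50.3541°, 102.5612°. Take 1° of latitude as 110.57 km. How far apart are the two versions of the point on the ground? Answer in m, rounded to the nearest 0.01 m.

5.11 m

Δlat = 50.3541435 − 50.3541 = +0.0000435°; Δlon = 102.5612245 − 102.5612 = +0.0000245°.
N–S: 0.0000435° × 110570 m/° = 4.80979 m.
East–west at this latitude: 0.0000245° × 110570 × cos 50.3541° ≈ 0.0000245 × 70548.2 = 1.72843 m.
Distance: √(4.80979² + 1.72843²) ≈ 5.11093 m.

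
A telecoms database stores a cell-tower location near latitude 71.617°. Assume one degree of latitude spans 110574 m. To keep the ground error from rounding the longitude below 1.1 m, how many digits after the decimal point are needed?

At 71.617° one degree of longitude covers 110574 × cos 71.617° ≈ 110574 × 0.3154 ≈ 34871.4 m.
N decimal places → at most half a unit in the last place, 0.5 × 10⁻ᴺ° = 34871.4/2 × 10⁻ᴺ m.
Setting 17435.7 × 10⁻ᴺ ≤ 1.1 gives 10ᴺ ≥ 1.585e+04, i.e. N ≥ 4.20.
So 5 decimal places suffice (0.174 m); 4 would allow up to 1.74 m.

5 decimal places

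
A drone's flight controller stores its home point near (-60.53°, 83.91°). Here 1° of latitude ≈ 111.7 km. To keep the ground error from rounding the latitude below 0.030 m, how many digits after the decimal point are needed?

7 decimal places

One degree of latitude covers 111700 m.
N decimal places → at most half a unit in the last place, 0.5 × 10⁻ᴺ° = 111700/2 × 10⁻ᴺ m.
Need 0.5 × 111700 × 10⁻ᴺ ≤ 0.030 → 10⁻ᴺ ≤ 5.372e-07, so N ≥ 6.27.
So 7 decimal places suffice (0.00558 m); 6 would allow up to 0.0558 m.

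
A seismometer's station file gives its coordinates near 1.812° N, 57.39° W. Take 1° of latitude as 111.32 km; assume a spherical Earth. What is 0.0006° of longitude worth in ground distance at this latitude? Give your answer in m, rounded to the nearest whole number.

67 m

0.0006° of longitude at 1.812° is 0.0006 × 111320 × cos 1.812° ≈ 0.0006 × 111264 = 66.7586 m.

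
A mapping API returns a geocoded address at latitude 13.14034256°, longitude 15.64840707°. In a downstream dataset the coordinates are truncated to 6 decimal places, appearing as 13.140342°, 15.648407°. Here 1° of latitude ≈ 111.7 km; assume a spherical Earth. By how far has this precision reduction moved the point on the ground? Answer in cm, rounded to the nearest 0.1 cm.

6.3 cm

Δlat = 13.14034256 − 13.140342 = +0.00000056°; Δlon = 15.64840707 − 15.648407 = +0.00000007°.
North–south shift: 0.00000056 × 111700 = 0.062552 m.
E–W at 13.1403°: 0.00000007° × 111700 × cos 13.1403° = 0.00000007 × 111700 × 0.9738 ≈ 0.00761427 m.
Combined displacement = (0.062552² + 0.00761427²)^½ ≈ 0.0630137 m.
That is 0.0630137 m = 6.3014 cm.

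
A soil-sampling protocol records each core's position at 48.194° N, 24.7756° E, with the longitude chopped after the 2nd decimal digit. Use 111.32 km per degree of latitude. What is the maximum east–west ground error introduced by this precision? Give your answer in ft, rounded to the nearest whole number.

2435 ft

Truncating at 2 decimal places can drop up to a full unit in the last place, so the longitude may be off by as much as 0.01°.
At latitude 48.194° a degree of longitude spans 111320 m × cos 48.194° = 111320 × 0.6666 ≈ 74207.1 m.
So at most 0.01° × 74207.1 ≈ 742.071 m east–west.
Converting: 742.071 m × 3.2808 ft/m ≈ 2434.6 ft.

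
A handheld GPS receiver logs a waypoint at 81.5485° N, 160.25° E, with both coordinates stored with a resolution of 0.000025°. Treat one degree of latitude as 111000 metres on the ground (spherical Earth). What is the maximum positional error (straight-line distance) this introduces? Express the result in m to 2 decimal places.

1.40 m

With a 0.000025° grid the true value lies within half a step, ±0.000025°/2 = ±1.25e-05°, of the stored one.
N–S: 1.25e-05° × 111000 m/° = 1.3875 m.
E–W at 81.5485°: 1.25e-05° × 111000 × cos 81.5485° = 1.25e-05 × 111000 × 0.1470 ≈ 0.203924 m.
Combining orthogonally: (1.3875² + 0.203924²)^½ ≈ 1.40241 m.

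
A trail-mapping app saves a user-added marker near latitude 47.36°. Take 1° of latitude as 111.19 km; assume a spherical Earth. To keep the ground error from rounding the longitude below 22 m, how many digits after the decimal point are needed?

4 decimal places

At 47.36° one degree of longitude covers 111190 × cos 47.36° ≈ 111190 × 0.6774 ≈ 75319 m.
N decimal places → at most half a unit in the last place, 0.5 × 10⁻ᴺ° = 75319/2 × 10⁻ᴺ m.
Setting 37659.5 × 10⁻ᴺ ≤ 22 gives 10ᴺ ≥ 1712, i.e. N ≥ 3.23.
N = 3 would give 37.7 m (too coarse); N = 4 gives 3.77 m ≤ 22 m.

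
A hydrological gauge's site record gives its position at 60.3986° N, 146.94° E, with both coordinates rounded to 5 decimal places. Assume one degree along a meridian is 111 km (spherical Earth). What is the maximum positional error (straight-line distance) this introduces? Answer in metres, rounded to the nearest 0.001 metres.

0.619 metres

Rounding to 5 decimal places leaves each coordinate within ±5e-06° of the true value.
Latitude error → 5e-06 × 111000 = 0.555 m along the meridian.
East–west component at 60.3986°: 5e-06° × 111000 × cos 60.3986° ≈ 5e-06 × 54829.9 ≈ 0.27415 m.
Combining orthogonally: (0.555² + 0.27415²)^½ ≈ 0.619018 m.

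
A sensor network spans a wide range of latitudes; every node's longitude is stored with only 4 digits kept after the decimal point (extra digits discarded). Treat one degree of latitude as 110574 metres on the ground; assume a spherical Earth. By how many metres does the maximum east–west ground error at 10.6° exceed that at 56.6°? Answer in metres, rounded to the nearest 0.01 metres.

4.78 metres

Truncating at 4 decimal places can drop up to a full unit in the last place, so the longitude may be off by as much as 0.0001°.
Error at 10.6° = 0.0001° × 110574 × cos 10.6° ≈ 11.057 × 0.9829 = 10.869 m.
Error at 56.6° = 0.0001° × 110574 × cos 56.6° ≈ 11.057 × 0.5505 = 6.0869 m.
So the lower-latitude error exceeds the higher by 10.869 − 6.0869 = 4.7818 m.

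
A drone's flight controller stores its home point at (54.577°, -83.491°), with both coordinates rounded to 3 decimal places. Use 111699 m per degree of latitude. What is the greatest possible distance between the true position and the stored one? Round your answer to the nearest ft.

Rounding to 3 decimal places leaves each coordinate within ±0.0005° of the true value.
North–south component: 0.0005° × 111699 = 55.8495 m.
East–west component at 54.577°: 0.0005° × 111699 × cos 54.577° ≈ 0.0005 × 64741.7 ≈ 32.3708 m.
Worst case both components are at the extreme and orthogonal: √(55.8495² + 32.3708²) ≈ 64.5526 m.
In feet: 64.5526 m ÷ 0.3048 ≈ 211.79 ft.

212 ft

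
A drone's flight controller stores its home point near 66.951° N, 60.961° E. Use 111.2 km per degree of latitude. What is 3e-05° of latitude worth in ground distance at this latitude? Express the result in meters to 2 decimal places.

3.34 meters

Along a meridian 3e-05° is 3e-05 × 111200 = 3.336 m.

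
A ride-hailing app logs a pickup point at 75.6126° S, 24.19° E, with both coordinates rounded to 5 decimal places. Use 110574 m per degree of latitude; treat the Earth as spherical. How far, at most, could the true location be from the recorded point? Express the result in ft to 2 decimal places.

1.87 ft

Rounding to 5 decimal places leaves each coordinate within ±5e-06° of the true value.
N–S: 5e-06° × 110574 m/° = 0.55287 m.
E–W at 75.6126°: 5e-06° × 110574 × cos 75.6126° = 5e-06 × 110574 × 0.2485 ≈ 0.137375 m.
Worst case both components are at the extreme and orthogonal: √(0.55287² + 0.137375²) ≈ 0.569682 m.
Converting: 0.569682 m × 3.2808 ft/m ≈ 1.869 ft.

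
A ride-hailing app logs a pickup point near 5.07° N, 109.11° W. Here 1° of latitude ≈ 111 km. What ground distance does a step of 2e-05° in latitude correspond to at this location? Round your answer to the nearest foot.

Along a meridian 2e-05° is 2e-05 × 111000 = 2.22 m.
Converting: 2.22 m × 3.2808 ft/m ≈ 7.2835 ft.

7 feet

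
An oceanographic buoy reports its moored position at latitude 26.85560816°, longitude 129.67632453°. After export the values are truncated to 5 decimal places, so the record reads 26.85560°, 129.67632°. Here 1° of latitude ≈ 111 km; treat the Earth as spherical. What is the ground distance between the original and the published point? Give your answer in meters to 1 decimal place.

Δlat = 26.85560816 − 26.85560 = +0.00000816°; Δlon = 129.67632453 − 129.67632 = +0.00000453°.
N–S: 0.00000816° × 111000 m/° = 0.90576 m.
East–west at this latitude: 0.00000453° × 111000 × cos 26.8556° ≈ 0.00000453 × 99028.4 = 0.448599 m.
Distance: √(0.90576² + 0.448599²) ≈ 1.01076 m.

1.0 meters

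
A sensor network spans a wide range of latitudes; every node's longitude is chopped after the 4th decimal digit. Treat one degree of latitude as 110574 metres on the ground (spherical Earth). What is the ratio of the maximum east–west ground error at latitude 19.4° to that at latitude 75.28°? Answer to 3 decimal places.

3.712

Truncating at 4 decimal places can drop up to a full unit in the last place, so the longitude may be off by as much as 0.0001°.
Error at 19.4° = 0.0001° × 110574 × cos 19.4° ≈ 11.057 × 0.9432 = 10.43 m.
At 75.28°: 0.0001° × 110574 × cos 75.28° = 0.0001 × 110574 × 0.2541 ≈ 2.8096 m.
Ratio: 10.43 / 2.8096 = cos 19.4° / cos 75.28° ≈ 3.7121.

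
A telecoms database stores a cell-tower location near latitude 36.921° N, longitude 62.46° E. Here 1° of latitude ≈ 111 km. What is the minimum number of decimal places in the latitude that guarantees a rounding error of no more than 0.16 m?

6 decimal places

One degree of latitude covers 111000 m.
Rounding to N decimal places gives at most 0.5 × 10⁻ᴺ degrees of error, i.e. 0.5 × 10⁻ᴺ × 111000 m.
Setting 55500 × 10⁻ᴺ ≤ 0.16 gives 10ᴺ ≥ 3.469e+05, i.e. N ≥ 5.54.
N = 5 would give 0.555 m (too coarse); N = 6 gives 0.0555 m ≤ 0.16 m.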